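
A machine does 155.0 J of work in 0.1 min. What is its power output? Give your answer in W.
P = W/t = 155 J / 6 s = 25.83 W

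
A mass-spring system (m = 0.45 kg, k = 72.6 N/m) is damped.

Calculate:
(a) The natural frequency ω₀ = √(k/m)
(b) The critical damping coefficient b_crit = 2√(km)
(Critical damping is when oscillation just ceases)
ω₀ = √(k/m) = √(72.6/0.45) = 12.7 rad/s
b_crit = 2√(km) = 2√(72.6×0.45) = 11.43 kg/s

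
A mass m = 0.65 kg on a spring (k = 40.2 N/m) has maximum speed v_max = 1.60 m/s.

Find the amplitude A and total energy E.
½mv²_max = ½kA² → A = v_max√(m/k) = 1.6×√(0.65/40.2) = 0.2035 m = 20.35 cm
E = ½mv²_max = ½×0.65×1.6² = 0.832 J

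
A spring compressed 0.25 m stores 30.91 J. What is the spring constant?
PE = ½kx² → k = 2PE/x² = 2×30.91/0.25² = 989.1 N/m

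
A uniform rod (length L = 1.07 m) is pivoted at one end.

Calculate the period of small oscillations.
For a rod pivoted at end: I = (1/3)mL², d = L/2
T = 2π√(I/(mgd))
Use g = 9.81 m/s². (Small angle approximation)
I/m = (1/3)L² = 0.3816 m²; d = L/2 = 0.535 m
T = 2π√(I/(mgd)) = 2π√(0.3816/(9.81×0.535)) = 1.694 s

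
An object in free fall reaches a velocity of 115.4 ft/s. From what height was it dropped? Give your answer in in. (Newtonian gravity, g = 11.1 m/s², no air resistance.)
h = v²/(2g) (with unit conversion) = 2194.0 in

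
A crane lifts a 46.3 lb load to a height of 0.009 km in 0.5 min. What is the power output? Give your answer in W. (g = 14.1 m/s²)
W = mgh = 21×14.1×9 = 2665 J
P = W/t = 2665/30 = 88.84 W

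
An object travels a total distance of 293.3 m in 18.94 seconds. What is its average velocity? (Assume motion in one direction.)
v_avg = Δd / Δt = 293.3 / 18.94 = 15.49 m/s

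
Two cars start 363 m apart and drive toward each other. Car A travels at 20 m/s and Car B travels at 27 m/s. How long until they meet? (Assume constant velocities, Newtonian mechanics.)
Combined speed: v_combined = 20 + 27 = 47 m/s
Time to meet: t = d/47 = 363/47 = 7.72 s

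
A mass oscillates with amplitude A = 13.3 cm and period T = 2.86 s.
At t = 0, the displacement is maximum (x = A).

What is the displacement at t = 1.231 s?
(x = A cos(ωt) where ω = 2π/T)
ω = 2π/T = 2π/2.86 = 2.197 rad/s
x = A cos(ωt) = 13.3×cos(2.197×1.231) = -12.05 cm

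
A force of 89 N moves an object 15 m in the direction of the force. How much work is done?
W = Fd = 89×15 = 1335.0 J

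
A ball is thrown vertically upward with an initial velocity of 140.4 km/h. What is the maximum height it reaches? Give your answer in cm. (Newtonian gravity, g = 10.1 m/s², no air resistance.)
h_max = v₀²/(2g) (with unit conversion) = 7530.0 cm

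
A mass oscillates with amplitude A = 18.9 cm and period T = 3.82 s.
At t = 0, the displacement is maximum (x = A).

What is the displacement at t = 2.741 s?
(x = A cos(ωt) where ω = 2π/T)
ω = 2π/T = 2π/3.82 = 1.645 rad/s
x = A cos(ωt) = 18.9×cos(1.645×2.741) = -3.828 cm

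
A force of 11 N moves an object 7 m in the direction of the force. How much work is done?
W = Fd = 11×7 = 77.0 J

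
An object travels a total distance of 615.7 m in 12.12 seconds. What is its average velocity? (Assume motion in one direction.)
v_avg = Δd / Δt = 615.7 / 12.12 = 50.8 m/s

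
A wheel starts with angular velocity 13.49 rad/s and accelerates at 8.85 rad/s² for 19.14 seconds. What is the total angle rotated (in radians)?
θ = ω₀t + ½αt² = 13.49×19.14 + ½×8.85×19.14² = 1879.25 rad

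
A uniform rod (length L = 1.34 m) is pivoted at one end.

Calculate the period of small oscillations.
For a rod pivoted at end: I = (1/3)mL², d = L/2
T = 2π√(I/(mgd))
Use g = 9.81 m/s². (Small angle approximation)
I/m = (1/3)L² = 0.5985 m²; d = L/2 = 0.67 m
T = 2π√(I/(mgd)) = 2π√(0.5985/(9.81×0.67)) = 1.896 s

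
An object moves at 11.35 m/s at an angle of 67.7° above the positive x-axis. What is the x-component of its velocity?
vₓ = v cos(θ) = 11.35 × cos(67.7°) = 4.31 m/s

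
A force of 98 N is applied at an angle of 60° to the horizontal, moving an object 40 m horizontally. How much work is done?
W = Fd cosθ = 98×40×cos(60°) = 1960.0 J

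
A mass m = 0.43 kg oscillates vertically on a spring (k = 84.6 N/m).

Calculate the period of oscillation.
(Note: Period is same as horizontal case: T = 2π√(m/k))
T = 2π√(m/k) = 2π√(0.43/84.6) = 0.4479 s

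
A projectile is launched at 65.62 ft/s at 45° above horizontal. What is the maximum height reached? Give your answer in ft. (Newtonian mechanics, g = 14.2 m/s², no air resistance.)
H = v₀²sin²(θ)/(2g) (with unit conversion) = 23.11 ft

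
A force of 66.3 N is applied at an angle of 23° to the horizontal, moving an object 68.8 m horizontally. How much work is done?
W = Fd cosθ = 66.3×68.8×cos(23°) = 4198.8 J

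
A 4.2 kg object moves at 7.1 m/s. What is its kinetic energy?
KE = ½mv² = ½×4.2×7.1² = 105.861 J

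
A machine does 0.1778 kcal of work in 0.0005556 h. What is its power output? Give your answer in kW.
P = W/t = 743.9 J / 2 s = 371.9 W = 0.3719 kW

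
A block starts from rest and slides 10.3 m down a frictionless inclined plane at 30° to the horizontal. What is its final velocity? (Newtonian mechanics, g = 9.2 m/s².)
a = g sin(θ) = 9.2 × sin(30°) = 4.6 m/s²
v = √(2ad) = √(2 × 4.6 × 10.3) = 9.73 m/s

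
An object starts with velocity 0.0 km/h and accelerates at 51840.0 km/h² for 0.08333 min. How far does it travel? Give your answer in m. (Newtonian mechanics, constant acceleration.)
d = v₀t + ½at² (with unit conversion) = 50.0 m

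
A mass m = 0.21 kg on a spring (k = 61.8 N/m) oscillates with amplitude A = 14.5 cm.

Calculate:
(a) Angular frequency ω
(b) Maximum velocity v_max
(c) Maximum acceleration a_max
ω = √(k/m) = √(61.8/0.21) = 17.15 rad/s
v_max = ωA = 17.15×0.145 = 2.487 m/s
a_max = ω²A = 17.15²×0.145 = 42.67 m/s²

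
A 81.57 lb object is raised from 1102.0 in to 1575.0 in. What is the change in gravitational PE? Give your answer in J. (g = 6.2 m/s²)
ΔPE = mg(h₂ − h₁) = 37 kg × 6.2 m/s² × (40 − 27.99) m = 2756 J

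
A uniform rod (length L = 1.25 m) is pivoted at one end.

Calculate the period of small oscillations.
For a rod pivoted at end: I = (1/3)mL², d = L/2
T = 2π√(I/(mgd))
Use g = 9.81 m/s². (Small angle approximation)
I/m = (1/3)L² = 0.5208 m²; d = L/2 = 0.625 m
T = 2π√(I/(mgd)) = 2π√(0.5208/(9.81×0.625)) = 1.831 s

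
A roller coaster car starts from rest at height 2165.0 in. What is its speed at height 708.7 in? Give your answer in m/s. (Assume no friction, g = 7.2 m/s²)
mgh₁ = ½mv₂² + mgh₂ → v₂ = √(2g(h₁−h₂)) = √(2×7.2×(54.99−18)) = 23.08 m/s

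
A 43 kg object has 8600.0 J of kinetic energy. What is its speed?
KE = ½mv² → v = √(2KE/m) = √(2×8600.0/43) = 20.0 m/s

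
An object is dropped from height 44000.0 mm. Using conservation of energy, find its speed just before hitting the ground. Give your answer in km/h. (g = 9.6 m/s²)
mgh = ½mv² → v = √(2gh) = √(2×9.6×44) = 29.07 m/s = 104.6 km/h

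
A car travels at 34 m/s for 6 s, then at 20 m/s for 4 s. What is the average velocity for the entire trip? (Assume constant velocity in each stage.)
d₁ = v₁t₁ = 34 × 6 = 204 m
d₂ = v₂t₂ = 20 × 4 = 80 m
d_total = 284 m, t_total = 10 s
v_avg = d_total/t_total = 284/10 = 28.4 m/s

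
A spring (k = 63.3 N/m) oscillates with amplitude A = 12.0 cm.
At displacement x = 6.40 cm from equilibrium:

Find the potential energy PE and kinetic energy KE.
E_total = ½kA² = ½×63.3×(0.12)² = 0.4558 J
PE = ½kx² = ½×63.3×(0.064)² = 0.1296 J
KE = E_total − PE = 0.3261 J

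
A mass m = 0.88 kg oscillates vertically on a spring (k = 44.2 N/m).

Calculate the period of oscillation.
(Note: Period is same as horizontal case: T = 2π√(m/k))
T = 2π√(m/k) = 2π√(0.88/44.2) = 0.8866 s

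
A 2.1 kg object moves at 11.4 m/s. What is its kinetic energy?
KE = ½mv² = ½×2.1×11.4² = 136.458 J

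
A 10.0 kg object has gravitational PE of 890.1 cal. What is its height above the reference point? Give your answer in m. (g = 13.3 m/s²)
PE = mgh → h = PE/(mg) = 3724 J / (10 kg × 13.3 m/s²) = 28 m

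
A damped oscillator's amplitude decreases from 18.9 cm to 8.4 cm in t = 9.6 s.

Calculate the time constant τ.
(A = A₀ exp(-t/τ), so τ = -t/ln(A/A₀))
A/A₀ = 8.4/18.9 = 0.4444; ln(A/A₀) = -0.8109
τ = −t/ln(A/A₀) = −9.6/-0.8109 = 11.84 s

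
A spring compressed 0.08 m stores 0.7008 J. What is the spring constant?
PE = ½kx² → k = 2PE/x² = 2×0.7008/0.08² = 219.0 N/m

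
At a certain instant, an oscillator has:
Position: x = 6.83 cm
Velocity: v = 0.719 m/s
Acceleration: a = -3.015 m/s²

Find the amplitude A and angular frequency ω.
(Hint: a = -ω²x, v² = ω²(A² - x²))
a = −ω²x → ω = √(|a|/x) = √(3.015/0.0683) = 6.644 rad/s
v² = ω²(A² − x²) → A = √(x² + v²/ω²) = √(0.0683² + 0.719²/6.644²) = 0.128 m = 12.8 cm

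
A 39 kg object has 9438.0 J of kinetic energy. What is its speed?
KE = ½mv² → v = √(2KE/m) = √(2×9438.0/39) = 22.0 m/s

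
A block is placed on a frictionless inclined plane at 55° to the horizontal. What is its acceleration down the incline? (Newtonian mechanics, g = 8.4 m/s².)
a = g sin(θ) = 8.4 × sin(55°) = 8.4 × 0.8192 = 6.88 m/s²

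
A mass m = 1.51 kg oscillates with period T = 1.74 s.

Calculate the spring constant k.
T = 2π√(m/k) → k = m(2π/T)² = 1.51×(2π/1.74)² = 19.69 N/m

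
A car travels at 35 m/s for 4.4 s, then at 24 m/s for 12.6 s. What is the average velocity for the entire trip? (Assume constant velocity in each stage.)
d₁ = v₁t₁ = 35 × 4.4 = 154 m
d₂ = v₂t₂ = 24 × 12.6 = 302.4 m
d_total = 456.4 m, t_total = 17 s
v_avg = d_total/t_total = 456.4/17 = 26.85 m/s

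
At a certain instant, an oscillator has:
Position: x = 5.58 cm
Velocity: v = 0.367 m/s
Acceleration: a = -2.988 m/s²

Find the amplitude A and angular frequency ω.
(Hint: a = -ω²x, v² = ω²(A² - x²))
a = −ω²x → ω = √(|a|/x) = √(2.988/0.0558) = 7.318 rad/s
v² = ω²(A² − x²) → A = √(x² + v²/ω²) = √(0.0558² + 0.367²/7.318²) = 0.07503 m = 7.503 cm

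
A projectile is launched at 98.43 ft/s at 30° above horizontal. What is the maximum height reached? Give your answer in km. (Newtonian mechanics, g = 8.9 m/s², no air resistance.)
H = v₀²sin²(θ)/(2g) (with unit conversion) = 0.01264 km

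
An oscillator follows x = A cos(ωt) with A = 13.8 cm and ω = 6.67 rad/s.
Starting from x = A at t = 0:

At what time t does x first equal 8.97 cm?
cos(ωt) = x/A = 8.97/13.8 = 0.65
ωt = arccos(0.65) = 0.8632 rad
t = 0.8632/6.67 = 0.1294 s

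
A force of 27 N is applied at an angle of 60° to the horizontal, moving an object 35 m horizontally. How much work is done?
W = Fd cosθ = 27×35×cos(60°) = 472.5 J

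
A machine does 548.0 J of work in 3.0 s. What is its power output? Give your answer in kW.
P = W/t = 548 J / 3 s = 182.7 W = 0.1827 kW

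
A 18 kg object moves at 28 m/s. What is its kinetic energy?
KE = ½mv² = ½×18×28² = 7056.0 J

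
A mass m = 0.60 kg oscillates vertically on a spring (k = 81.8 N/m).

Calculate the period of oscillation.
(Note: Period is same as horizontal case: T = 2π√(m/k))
T = 2π√(m/k) = 2π√(0.6/81.8) = 0.5381 s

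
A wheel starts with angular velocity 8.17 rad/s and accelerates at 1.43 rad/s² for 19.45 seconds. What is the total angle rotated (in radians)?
θ = ω₀t + ½αt² = 8.17×19.45 + ½×1.43×19.45² = 429.39 rad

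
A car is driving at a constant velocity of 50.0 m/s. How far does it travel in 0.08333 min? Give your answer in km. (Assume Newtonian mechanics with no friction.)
d = vt (with unit conversion) = 0.25 km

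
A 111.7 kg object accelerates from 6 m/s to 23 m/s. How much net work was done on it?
W_net = ΔKE = ½m(v₂² − v₁²) = ½×111.7×(23² − 6²) = 27534.05 J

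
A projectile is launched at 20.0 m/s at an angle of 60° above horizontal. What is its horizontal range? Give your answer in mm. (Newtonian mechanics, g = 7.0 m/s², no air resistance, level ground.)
R = v₀² sin(2θ) / g (with unit conversion) = 49490.0 mm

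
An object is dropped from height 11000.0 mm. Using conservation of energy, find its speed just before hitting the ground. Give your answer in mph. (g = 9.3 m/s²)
mgh = ½mv² → v = √(2gh) = √(2×9.3×11) = 14.3 m/s = 32.0 mph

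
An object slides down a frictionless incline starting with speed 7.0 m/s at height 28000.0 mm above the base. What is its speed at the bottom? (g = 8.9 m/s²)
½mv₀² + mgh = ½mv² → v = √(v₀² + 2gh) = √(7² + 2×8.9×28) = 23.4 m/s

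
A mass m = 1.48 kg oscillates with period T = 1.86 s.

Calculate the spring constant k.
T = 2π√(m/k) → k = m(2π/T)² = 1.48×(2π/1.86)² = 16.89 N/m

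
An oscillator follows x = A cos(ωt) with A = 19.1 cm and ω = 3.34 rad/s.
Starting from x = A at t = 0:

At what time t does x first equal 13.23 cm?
cos(ωt) = x/A = 13.23/19.1 = 0.6927
ωt = arccos(0.6927) = 0.8056 rad
t = 0.8056/3.34 = 0.2412 s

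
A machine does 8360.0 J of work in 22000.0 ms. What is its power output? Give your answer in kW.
P = W/t = 8360 J / 22 s = 380 W = 0.38 kW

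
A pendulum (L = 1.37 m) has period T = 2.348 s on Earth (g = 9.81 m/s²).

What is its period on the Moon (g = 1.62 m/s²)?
T = 2π√(L/g), so T_moon/T_earth = √(g_earth/g_moon)
T_moon = 2π√(1.37/1.62) = 5.778 s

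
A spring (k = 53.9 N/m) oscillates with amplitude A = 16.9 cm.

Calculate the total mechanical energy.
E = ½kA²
E = ½kA² = ½×53.9×(0.169)² = 0.7697 J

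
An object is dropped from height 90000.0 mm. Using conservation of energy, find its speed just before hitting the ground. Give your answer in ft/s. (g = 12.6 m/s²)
mgh = ½mv² → v = √(2gh) = √(2×12.6×90) = 47.62 m/s = 156.2 ft/s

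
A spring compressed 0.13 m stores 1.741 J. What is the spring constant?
PE = ½kx² → k = 2PE/x² = 2×1.741/0.13² = 206.0 N/m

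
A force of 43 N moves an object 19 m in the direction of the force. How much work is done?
W = Fd = 43×19 = 817.0 J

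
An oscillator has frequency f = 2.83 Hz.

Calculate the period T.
T = 1/f = 1/2.83 = 0.3534 s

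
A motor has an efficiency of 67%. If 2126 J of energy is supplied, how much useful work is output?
W_out = η × W_in = 0.67 × 2126 = 1424.4 J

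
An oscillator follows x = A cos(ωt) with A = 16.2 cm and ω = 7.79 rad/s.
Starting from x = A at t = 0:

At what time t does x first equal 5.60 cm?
cos(ωt) = x/A = 5.6/16.2 = 0.3457
ωt = arccos(0.3457) = 1.218 rad
t = 1.218/7.79 = 0.1563 s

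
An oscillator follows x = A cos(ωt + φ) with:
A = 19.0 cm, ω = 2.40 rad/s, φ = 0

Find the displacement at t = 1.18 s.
x = A cos(ωt + φ) = 19.0×cos(2.4×1.18 + 0) = -18.1 cm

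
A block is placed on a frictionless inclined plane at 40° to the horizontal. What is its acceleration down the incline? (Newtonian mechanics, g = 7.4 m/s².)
a = g sin(θ) = 7.4 × sin(40°) = 7.4 × 0.6428 = 4.76 m/s²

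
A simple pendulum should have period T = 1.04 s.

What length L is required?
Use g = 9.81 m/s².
T = 2π√(L/g) → L = g(T/2π)² = 9.81×(1.04/2π)² = 0.2688 m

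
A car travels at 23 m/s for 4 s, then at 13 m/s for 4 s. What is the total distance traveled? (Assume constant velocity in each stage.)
d₁ = v₁t₁ = 23 × 4 = 92 m
d₂ = v₂t₂ = 13 × 4 = 52 m
d_total = 92 + 52 = 144 m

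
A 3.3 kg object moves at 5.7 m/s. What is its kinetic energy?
KE = ½mv² = ½×3.3×5.7² = 53.6085 J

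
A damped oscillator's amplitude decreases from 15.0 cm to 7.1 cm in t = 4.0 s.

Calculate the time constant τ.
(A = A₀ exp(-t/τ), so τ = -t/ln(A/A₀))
A/A₀ = 7.1/15.0 = 0.4733; ln(A/A₀) = -0.748
τ = −t/ln(A/A₀) = −4.0/-0.748 = 5.348 s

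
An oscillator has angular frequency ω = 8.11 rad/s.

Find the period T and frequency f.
T = 2π/ω = 2π/8.11 = 0.7747 s; f = ω/2π = 1.291 Hz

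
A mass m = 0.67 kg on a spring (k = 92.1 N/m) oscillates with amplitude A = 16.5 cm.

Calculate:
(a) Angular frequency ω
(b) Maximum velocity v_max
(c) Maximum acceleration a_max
ω = √(k/m) = √(92.1/0.67) = 11.72 rad/s
v_max = ωA = 11.72×0.165 = 1.935 m/s
a_max = ω²A = 11.72²×0.165 = 22.68 m/s²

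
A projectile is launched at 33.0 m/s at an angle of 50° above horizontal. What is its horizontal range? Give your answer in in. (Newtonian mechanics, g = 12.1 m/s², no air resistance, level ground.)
R = v₀² sin(2θ) / g (with unit conversion) = 3489.0 in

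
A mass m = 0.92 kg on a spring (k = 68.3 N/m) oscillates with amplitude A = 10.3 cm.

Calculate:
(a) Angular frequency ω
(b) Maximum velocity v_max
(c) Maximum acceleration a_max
ω = √(k/m) = √(68.3/0.92) = 8.616 rad/s
v_max = ωA = 8.616×0.103 = 0.8875 m/s
a_max = ω²A = 8.616²×0.103 = 7.647 m/s²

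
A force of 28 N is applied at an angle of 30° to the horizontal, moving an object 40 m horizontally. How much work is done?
W = Fd cosθ = 28×40×cos(30°) = 969.95 J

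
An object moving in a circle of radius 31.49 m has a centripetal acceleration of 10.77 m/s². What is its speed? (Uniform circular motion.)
v = √(a_c × r) = √(10.77 × 31.49) = 18.42 m/s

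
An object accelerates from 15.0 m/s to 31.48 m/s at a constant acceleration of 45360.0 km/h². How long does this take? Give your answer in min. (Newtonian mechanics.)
t = (v - v₀)/a (with unit conversion) = 0.07848 min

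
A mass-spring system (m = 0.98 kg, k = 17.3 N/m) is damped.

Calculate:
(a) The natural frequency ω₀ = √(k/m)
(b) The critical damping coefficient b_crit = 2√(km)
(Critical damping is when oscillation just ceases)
ω₀ = √(k/m) = √(17.3/0.98) = 4.202 rad/s
b_crit = 2√(km) = 2√(17.3×0.98) = 8.235 kg/s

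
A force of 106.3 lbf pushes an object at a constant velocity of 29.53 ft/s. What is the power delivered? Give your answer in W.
P = Fv = 472.8 N × 9.001 m/s = 4256 W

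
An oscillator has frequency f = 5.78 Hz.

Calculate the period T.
T = 1/f = 1/5.78 = 0.173 s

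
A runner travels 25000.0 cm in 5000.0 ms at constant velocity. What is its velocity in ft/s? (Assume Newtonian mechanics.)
v = d/t (with unit conversion) = 164.0 ft/s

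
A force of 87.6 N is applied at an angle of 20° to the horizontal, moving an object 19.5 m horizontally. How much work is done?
W = Fd cosθ = 87.6×19.5×cos(20°) = 1605.2 J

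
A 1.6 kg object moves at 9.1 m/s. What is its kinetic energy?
KE = ½mv² = ½×1.6×9.1² = 66.248 J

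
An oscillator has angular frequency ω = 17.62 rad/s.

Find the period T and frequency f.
T = 2π/ω = 2π/17.62 = 0.3566 s; f = ω/2π = 2.804 Hz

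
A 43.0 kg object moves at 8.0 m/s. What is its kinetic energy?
KE = ½mv² = ½×43.0×8.0² = 1376.0 J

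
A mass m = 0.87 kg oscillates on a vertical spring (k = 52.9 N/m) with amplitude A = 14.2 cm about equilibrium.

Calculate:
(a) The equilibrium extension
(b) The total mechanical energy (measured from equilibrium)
x_eq = mg/k = 0.87×9.81/52.9 = 0.1613 m = 16.13 cm
E = ½kA² = ½×52.9×(0.142)² = 0.5333 J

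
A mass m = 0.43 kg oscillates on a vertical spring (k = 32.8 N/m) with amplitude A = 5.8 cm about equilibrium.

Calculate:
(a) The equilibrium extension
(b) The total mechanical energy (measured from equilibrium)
x_eq = mg/k = 0.43×9.81/32.8 = 0.1286 m = 12.86 cm
E = ½kA² = ½×32.8×(0.058)² = 0.05517 J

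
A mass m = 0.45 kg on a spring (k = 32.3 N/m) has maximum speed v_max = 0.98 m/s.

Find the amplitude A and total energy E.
½mv²_max = ½kA² → A = v_max√(m/k) = 0.98×√(0.45/32.3) = 0.1157 m = 11.57 cm
E = ½mv²_max = ½×0.45×0.98² = 0.2161 J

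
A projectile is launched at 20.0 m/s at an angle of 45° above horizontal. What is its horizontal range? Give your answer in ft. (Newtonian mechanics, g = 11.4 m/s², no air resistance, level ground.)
R = v₀² sin(2θ) / g (with unit conversion) = 115.1 ft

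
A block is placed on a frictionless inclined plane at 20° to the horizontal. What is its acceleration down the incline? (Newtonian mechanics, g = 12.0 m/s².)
a = g sin(θ) = 12.0 × sin(20°) = 12.0 × 0.342 = 4.1 m/s²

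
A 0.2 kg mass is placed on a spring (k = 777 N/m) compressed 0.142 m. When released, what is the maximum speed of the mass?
½kx² = ½mv² → v = x√(k/m) = 0.142×√(777/0.2) = 8.851 m/s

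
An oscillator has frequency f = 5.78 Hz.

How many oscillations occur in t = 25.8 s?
n = f×t = 5.78×25.8 = 149.1 oscillations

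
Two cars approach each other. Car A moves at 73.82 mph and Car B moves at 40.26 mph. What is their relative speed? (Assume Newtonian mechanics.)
v_rel = v_A + v_B = 73.82 + 40.26 = 114.1 mph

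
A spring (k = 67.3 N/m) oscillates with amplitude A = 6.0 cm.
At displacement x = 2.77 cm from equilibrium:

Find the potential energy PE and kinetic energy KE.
E_total = ½kA² = ½×67.3×(0.06)² = 0.1211 J
PE = ½kx² = ½×67.3×(0.0277)² = 0.02582 J
KE = E_total − PE = 0.09532 J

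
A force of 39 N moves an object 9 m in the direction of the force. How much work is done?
W = Fd = 39×9 = 351.0 J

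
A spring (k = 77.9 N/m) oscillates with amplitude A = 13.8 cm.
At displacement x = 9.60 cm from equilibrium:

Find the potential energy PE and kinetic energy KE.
E_total = ½kA² = ½×77.9×(0.138)² = 0.7418 J
PE = ½kx² = ½×77.9×(0.096)² = 0.359 J
KE = E_total − PE = 0.3828 J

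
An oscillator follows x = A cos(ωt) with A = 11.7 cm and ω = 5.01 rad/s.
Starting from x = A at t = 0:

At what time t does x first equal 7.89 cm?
cos(ωt) = x/A = 7.89/11.7 = 0.6744
ωt = arccos(0.6744) = 0.8307 rad
t = 0.8307/5.01 = 0.1658 s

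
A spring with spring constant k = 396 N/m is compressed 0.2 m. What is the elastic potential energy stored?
PE = ½kx² = ½×396×0.2² = 7.92 J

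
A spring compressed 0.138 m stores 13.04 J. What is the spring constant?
PE = ½kx² → k = 2PE/x² = 2×13.04/0.138² = 1369.0 N/m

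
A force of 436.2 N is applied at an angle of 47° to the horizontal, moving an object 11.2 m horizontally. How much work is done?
W = Fd cosθ = 436.2×11.2×cos(47°) = 3331.9 J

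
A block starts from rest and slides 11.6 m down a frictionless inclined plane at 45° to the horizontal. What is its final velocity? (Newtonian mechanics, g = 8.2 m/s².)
a = g sin(θ) = 8.2 × sin(45°) = 5.8 m/s²
v = √(2ad) = √(2 × 5.8 × 11.6) = 11.6 m/s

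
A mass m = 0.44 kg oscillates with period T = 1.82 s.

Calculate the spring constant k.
T = 2π√(m/k) → k = m(2π/T)² = 0.44×(2π/1.82)² = 5.244 N/m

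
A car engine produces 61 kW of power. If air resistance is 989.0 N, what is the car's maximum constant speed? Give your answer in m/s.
P = Fv → v = P/F = 61000 W / 989 N = 61.68 m/s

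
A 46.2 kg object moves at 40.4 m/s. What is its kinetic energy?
KE = ½mv² = ½×46.2×40.4² = 37702.9 J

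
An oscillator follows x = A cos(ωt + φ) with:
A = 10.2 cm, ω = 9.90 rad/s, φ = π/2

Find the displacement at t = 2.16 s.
x = A cos(ωt + φ) = 10.2×cos(9.9×2.16 + π/2) = -5.819 cm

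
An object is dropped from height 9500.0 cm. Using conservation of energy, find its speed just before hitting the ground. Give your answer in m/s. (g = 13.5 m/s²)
mgh = ½mv² → v = √(2gh) = √(2×13.5×95) = 50.65 m/s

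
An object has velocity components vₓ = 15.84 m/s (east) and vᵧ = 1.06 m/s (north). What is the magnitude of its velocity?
|v| = √(vₓ² + vᵧ²) = √(15.84² + 1.06²) = √(252.029) = 15.88 m/s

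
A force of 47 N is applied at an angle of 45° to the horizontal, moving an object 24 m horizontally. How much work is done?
W = Fd cosθ = 47×24×cos(45°) = 797.62 J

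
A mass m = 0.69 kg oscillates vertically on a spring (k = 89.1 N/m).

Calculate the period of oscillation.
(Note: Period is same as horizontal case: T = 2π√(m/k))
T = 2π√(m/k) = 2π√(0.69/89.1) = 0.5529 s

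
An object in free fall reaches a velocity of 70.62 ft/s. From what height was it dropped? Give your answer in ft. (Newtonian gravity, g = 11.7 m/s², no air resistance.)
h = v²/(2g) (with unit conversion) = 64.96 ft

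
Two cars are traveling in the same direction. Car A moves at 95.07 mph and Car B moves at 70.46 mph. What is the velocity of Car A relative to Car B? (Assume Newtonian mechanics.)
v_rel = v_A - v_B = 95.07 - 70.46 = 24.61 mph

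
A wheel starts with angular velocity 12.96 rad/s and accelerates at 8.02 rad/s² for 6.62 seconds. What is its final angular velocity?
ω = ω₀ + αt = 12.96 + 8.02 × 6.62 = 66.05 rad/s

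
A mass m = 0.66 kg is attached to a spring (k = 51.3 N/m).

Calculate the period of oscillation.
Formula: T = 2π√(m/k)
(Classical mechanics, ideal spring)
T = 2π√(m/k) = 2π√(0.66/51.3) = 0.7127 s; f = 1/T = 1.403 Hz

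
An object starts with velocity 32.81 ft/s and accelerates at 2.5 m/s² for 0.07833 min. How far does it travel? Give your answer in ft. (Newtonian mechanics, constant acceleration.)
d = v₀t + ½at² (with unit conversion) = 244.8 ft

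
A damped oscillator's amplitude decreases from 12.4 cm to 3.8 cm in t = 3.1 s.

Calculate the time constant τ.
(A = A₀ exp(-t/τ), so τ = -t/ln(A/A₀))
A/A₀ = 3.8/12.4 = 0.3065; ln(A/A₀) = -1.183
τ = −t/ln(A/A₀) = −3.1/-1.183 = 2.621 s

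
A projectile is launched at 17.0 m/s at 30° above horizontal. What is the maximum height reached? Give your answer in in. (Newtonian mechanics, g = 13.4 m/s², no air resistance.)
H = v₀²sin²(θ)/(2g) (with unit conversion) = 106.1 in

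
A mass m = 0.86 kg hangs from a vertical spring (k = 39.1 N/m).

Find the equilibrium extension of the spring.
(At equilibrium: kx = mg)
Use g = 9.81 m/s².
x_eq = mg/k = 0.86×9.81/39.1 = 0.2158 m = 21.58 cm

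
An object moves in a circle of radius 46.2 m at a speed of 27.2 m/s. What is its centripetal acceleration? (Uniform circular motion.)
a_c = v²/r = 27.2²/46.2 = 739.84/46.2 = 16.01 m/s²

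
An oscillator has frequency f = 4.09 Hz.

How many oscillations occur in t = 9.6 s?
n = f×t = 4.09×9.6 = 39.26 oscillations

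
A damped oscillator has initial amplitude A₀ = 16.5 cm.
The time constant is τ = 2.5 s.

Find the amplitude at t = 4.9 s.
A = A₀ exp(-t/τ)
A = A₀ exp(−t/τ) = 16.5×exp(−4.9/2.5) = 2.324 cm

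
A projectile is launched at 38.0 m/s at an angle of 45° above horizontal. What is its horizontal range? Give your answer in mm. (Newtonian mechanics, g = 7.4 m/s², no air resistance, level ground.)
R = v₀² sin(2θ) / g (with unit conversion) = 195100.0 mm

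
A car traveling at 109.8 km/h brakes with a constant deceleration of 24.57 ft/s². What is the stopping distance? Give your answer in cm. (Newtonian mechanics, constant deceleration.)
d = v₀² / (2a) (with unit conversion) = 6211.0 cm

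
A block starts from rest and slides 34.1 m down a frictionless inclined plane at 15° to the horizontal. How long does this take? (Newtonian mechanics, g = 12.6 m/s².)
a = g sin(θ) = 12.6 × sin(15°) = 3.26 m/s²
t = √(2d/a) = √(2 × 34.1 / 3.26) = 4.57 s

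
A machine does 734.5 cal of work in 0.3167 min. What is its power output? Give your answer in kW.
P = W/t = 3073 J / 19 s = 161.7 W = 0.1617 kW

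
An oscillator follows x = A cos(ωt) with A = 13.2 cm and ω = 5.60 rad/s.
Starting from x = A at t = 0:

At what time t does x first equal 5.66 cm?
cos(ωt) = x/A = 5.66/13.2 = 0.4288
ωt = arccos(0.4288) = 1.128 rad
t = 1.128/5.6 = 0.2014 s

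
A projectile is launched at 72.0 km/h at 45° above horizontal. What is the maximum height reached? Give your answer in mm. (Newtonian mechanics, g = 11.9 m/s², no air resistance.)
H = v₀²sin²(θ)/(2g) (with unit conversion) = 8403.0 mm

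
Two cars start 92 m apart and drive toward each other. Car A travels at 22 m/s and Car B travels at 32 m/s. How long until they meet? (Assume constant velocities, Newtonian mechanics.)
Combined speed: v_combined = 22 + 32 = 54 m/s
Time to meet: t = d/54 = 92/54 = 1.7 s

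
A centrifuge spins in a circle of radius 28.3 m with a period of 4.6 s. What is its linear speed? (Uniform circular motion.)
v = 2πr/T = 2π×28.3/4.6 = 38.66 m/s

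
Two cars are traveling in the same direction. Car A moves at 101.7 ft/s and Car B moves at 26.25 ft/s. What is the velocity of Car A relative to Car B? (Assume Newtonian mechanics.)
v_rel = v_A - v_B = 101.7 - 26.25 = 75.45 ft/s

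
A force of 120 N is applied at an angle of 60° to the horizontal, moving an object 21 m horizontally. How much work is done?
W = Fd cosθ = 120×21×cos(60°) = 1260.0 J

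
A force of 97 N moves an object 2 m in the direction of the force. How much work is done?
W = Fd = 97×2 = 194.0 J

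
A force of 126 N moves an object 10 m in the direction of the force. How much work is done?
W = Fd = 126×10 = 1260.0 J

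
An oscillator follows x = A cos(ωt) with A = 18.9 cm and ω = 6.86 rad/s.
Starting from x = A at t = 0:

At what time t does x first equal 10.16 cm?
cos(ωt) = x/A = 10.16/18.9 = 0.5376
ωt = arccos(0.5376) = 1.003 rad
t = 1.003/6.86 = 0.1462 s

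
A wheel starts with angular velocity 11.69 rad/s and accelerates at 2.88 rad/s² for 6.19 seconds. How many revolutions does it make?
θ = ω₀t + ½αt² = 11.69×6.19 + ½×2.88×6.19² = 127.54 rad
Revolutions = θ/(2π) = 127.54/(2π) = 20.3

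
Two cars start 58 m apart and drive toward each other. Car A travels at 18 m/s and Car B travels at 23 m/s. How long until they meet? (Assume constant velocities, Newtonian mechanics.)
Combined speed: v_combined = 18 + 23 = 41 m/s
Time to meet: t = d/41 = 58/41 = 1.41 s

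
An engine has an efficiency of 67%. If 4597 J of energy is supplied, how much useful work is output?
W_out = η × W_in = 0.67 × 4597 = 3080.0 J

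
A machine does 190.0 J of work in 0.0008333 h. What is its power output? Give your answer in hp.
P = W/t = 190 J / 3 s = 63.34 W = 0.08493 hp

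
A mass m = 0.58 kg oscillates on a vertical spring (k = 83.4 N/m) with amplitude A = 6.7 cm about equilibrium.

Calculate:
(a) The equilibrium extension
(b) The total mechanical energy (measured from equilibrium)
x_eq = mg/k = 0.58×9.81/83.4 = 0.06822 m = 6.822 cm
E = ½kA² = ½×83.4×(0.067)² = 0.1872 J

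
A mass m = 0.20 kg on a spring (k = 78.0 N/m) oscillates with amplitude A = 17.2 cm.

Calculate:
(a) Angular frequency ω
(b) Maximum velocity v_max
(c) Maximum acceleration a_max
ω = √(k/m) = √(78.0/0.2) = 19.75 rad/s
v_max = ωA = 19.75×0.172 = 3.397 m/s
a_max = ω²A = 19.75²×0.172 = 67.08 m/s²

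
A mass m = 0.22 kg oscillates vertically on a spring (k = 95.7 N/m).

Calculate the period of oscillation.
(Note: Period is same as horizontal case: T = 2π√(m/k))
T = 2π√(m/k) = 2π√(0.22/95.7) = 0.3013 s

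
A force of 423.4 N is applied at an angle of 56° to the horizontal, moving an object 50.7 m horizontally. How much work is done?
W = Fd cosθ = 423.4×50.7×cos(56°) = 12004.0 J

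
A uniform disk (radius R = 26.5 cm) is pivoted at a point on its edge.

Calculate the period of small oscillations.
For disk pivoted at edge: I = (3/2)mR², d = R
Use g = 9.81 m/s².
I/m = (3/2)R² = 0.1053 m²; d = R = 0.265 m
T = 2π√((3/2)R²/(gR)) = 2π√(3R/(2g)) = 1.265 s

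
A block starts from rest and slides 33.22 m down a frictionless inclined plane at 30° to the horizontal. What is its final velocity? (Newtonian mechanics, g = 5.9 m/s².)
a = g sin(θ) = 5.9 × sin(30°) = 2.95 m/s²
v = √(2ad) = √(2 × 2.95 × 33.22) = 14.0 m/s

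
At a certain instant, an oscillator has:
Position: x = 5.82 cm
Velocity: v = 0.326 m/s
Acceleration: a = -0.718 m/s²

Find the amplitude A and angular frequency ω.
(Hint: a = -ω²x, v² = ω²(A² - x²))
a = −ω²x → ω = √(|a|/x) = √(0.718/0.0582) = 3.512 rad/s
v² = ω²(A² − x²) → A = √(x² + v²/ω²) = √(0.0582² + 0.326²/3.512²) = 0.1096 m = 10.96 cm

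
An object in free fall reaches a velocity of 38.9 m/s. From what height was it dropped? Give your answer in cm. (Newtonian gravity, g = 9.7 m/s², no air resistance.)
h = v²/(2g) (with unit conversion) = 7800.0 cm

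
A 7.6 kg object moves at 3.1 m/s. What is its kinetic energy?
KE = ½mv² = ½×7.6×3.1² = 36.518 J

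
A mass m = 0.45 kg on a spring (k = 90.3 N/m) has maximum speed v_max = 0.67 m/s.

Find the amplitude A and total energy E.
½mv²_max = ½kA² → A = v_max√(m/k) = 0.67×√(0.45/90.3) = 0.0473 m = 4.73 cm
E = ½mv²_max = ½×0.45×0.67² = 0.101 J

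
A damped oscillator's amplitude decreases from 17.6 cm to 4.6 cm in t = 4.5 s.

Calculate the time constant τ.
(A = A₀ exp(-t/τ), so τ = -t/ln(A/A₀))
A/A₀ = 4.6/17.6 = 0.2614; ln(A/A₀) = -1.342
τ = −t/ln(A/A₀) = −4.5/-1.342 = 3.354 s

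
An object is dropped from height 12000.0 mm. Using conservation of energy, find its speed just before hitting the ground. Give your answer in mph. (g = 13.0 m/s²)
mgh = ½mv² → v = √(2gh) = √(2×13.0×12) = 17.66 m/s = 39.51 mph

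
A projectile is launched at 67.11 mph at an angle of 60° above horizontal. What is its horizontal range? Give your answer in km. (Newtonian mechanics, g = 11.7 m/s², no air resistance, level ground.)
R = v₀² sin(2θ) / g (with unit conversion) = 0.06662 km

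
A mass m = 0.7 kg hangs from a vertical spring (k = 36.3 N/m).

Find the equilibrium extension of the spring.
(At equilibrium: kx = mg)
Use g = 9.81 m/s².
x_eq = mg/k = 0.7×9.81/36.3 = 0.1892 m = 18.92 cm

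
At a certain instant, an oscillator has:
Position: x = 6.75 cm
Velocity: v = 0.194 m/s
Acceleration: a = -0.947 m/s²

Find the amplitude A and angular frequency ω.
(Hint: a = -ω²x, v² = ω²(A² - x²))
a = −ω²x → ω = √(|a|/x) = √(0.947/0.0675) = 3.746 rad/s
v² = ω²(A² − x²) → A = √(x² + v²/ω²) = √(0.0675² + 0.194²/3.746²) = 0.08508 m = 8.508 cm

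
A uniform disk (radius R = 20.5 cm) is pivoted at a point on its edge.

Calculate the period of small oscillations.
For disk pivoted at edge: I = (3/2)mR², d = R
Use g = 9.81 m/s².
I/m = (3/2)R² = 0.06304 m²; d = R = 0.205 m
T = 2π√((3/2)R²/(gR)) = 2π√(3R/(2g)) = 1.112 s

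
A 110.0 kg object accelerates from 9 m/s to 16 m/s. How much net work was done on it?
W_net = ΔKE = ½m(v₂² − v₁²) = ½×110.0×(16² − 9²) = 9625.0 J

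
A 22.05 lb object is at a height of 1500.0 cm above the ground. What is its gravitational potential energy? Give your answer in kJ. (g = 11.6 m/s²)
PE = mgh = 10 kg × 11.6 m/s² × 15 m = 1740 J = 1.74 kJ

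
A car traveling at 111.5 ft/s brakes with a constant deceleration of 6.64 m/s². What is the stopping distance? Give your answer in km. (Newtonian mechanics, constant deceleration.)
d = v₀² / (2a) (with unit conversion) = 0.08697 km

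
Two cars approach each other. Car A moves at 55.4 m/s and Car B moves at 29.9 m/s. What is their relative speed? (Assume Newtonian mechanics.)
v_rel = v_A + v_B = 55.4 + 29.9 = 85.3 m/s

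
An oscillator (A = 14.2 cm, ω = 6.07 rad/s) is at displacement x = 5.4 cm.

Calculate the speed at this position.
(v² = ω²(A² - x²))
v = ω√(A² − x²) = 6.07×√(0.142² − 0.054²) = 0.7972 m/s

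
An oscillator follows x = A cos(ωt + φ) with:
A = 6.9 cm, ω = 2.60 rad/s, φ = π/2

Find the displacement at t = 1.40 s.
x = A cos(ωt + φ) = 6.9×cos(2.6×1.4 + π/2) = 3.298 cm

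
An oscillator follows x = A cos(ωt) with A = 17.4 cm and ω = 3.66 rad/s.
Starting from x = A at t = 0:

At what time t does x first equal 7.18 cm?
cos(ωt) = x/A = 7.18/17.4 = 0.4126
ωt = arccos(0.4126) = 1.145 rad
t = 1.145/3.66 = 0.313 s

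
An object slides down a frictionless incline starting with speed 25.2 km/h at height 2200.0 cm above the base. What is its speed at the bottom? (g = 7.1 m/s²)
½mv₀² + mgh = ½mv² → v = √(v₀² + 2gh) = √(7² + 2×7.1×22) = 19.01 m/s = 68.44 km/h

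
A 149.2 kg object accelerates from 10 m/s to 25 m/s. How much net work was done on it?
W_net = ΔKE = ½m(v₂² − v₁²) = ½×149.2×(25² − 10²) = 39165.0 J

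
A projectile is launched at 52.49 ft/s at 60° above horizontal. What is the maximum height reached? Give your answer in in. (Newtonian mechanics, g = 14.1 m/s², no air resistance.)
H = v₀²sin²(θ)/(2g) (with unit conversion) = 268.0 in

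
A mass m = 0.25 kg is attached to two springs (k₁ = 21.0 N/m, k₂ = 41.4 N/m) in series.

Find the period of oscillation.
k_eq = k₁k₂/(k₁+k₂) = 13.93 N/m
T = 2π√(m/k_eq) = 2π√(0.25/13.93) = 0.8417 s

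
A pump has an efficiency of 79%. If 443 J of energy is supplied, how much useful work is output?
W_out = η × W_in = 0.79 × 443 = 349.97 J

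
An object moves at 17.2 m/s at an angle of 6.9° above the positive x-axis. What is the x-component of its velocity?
vₓ = v cos(θ) = 17.2 × cos(6.9°) = 17.08 m/s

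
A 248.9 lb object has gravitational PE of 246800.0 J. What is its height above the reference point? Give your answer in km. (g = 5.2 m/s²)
PE = mgh → h = PE/(mg) = 2.468e+05 J / (112.9 kg × 5.2 m/s²) = 420.4 m = 0.4204 km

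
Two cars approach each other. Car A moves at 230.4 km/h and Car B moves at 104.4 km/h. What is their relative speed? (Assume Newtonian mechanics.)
v_rel = v_A + v_B = 230.4 + 104.4 = 334.8 km/h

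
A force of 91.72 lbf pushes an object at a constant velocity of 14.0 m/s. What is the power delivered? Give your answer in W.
P = Fv = 408 N × 14 m/s = 5712 W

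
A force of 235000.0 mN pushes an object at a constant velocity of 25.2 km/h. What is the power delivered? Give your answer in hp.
P = Fv = 235 N × 7 m/s = 1645 W = 2.206 hp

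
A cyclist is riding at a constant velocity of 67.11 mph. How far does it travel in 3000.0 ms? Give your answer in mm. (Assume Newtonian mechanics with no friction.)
d = vt (with unit conversion) = 90000.0 mm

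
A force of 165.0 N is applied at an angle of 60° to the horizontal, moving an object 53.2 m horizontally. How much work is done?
W = Fd cosθ = 165.0×53.2×cos(60°) = 4389.0 J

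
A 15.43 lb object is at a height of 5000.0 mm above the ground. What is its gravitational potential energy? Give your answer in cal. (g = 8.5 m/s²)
PE = mgh = 6.999 kg × 8.5 m/s² × 5 m = 297.5 J = 71.09 cal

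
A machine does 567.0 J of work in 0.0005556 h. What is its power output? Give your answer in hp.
P = W/t = 567 J / 2 s = 283.5 W = 0.3801 hp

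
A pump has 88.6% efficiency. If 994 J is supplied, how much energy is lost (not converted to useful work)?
W_out = η × W_in = 0.886×994 = 880.68 J
W_lost = W_in − W_out = 994 − 880.68 = 113.32 J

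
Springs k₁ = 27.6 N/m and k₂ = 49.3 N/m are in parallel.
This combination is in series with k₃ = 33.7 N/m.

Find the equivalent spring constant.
k₁₂ = k₁ + k₂ = 76.9 N/m (parallel)
1/k_eq = 1/k₁₂ + 1/k₃ → k_eq = 23.43 N/m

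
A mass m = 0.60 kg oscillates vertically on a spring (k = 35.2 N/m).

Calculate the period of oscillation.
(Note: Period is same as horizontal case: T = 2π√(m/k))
T = 2π√(m/k) = 2π√(0.6/35.2) = 0.8203 s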